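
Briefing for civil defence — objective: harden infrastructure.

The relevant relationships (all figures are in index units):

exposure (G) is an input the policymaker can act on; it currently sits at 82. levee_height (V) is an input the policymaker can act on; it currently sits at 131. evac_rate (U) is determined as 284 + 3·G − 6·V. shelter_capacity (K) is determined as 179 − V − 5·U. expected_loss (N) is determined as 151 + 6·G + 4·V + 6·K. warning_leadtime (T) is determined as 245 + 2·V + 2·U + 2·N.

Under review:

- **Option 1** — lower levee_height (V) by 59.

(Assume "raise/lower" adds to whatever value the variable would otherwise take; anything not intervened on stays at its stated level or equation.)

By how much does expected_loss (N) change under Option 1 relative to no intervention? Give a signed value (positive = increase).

-10502

Baseline:
  G = 82
  V = 131
  U = 284 + 3·82 − 6·131 = -256
  K = 179 − 131 − 5·(-256) = 1328
  N = 151 + 6·82 + 4·131 + 6·1328 = 9135
Option 1 (V − 59):
  G = 82
  V = 131 − 59 = 72
  U = 284 + 3·82 − 6·72 = 98
  K = 179 − 72 − 5·98 = -383
  N = 151 + 6·82 + 4·72 + 6·(-383) = -1367
Change in N: -1367 − 9135 = -10502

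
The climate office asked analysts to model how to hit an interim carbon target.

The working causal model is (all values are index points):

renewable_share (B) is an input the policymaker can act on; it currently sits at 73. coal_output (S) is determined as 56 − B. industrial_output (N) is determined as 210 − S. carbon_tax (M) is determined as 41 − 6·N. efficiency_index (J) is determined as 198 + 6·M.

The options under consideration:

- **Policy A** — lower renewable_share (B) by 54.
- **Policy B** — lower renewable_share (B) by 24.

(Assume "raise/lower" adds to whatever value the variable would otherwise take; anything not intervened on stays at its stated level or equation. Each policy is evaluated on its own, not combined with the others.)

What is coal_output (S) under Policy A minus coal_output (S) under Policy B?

Policy A (B − 54):
  B = 73 − 54 = 19
  S = 56 − 19 = 37
Policy B (B − 24):
  B = 73 − 24 = 49
  S = 56 − 49 = 7
S: 37 − 7 = 30

30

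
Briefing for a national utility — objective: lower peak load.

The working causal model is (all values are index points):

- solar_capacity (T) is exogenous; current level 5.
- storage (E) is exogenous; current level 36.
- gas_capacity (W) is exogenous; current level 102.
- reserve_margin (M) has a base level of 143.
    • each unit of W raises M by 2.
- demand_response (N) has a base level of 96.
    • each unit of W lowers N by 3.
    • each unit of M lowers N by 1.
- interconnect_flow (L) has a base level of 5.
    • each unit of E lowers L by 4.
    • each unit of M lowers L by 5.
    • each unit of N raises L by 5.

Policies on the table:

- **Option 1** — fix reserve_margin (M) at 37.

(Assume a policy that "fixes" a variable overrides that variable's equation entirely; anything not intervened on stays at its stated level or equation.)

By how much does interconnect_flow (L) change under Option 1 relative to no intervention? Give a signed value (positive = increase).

3100

Baseline:
  E = 36
  W = 102
  M = 143 + 2·102 = 347
  N = 96 − 3·102 − 347 = -557
  L = 5 − 4·36 − 5·347 + 5·(-557) = -4659
Option 1 (M := 37):
  E = 36
  W = 102
  M = 37
  N = 96 − 3·102 − 37 = -247
  L = 5 − 4·36 − 5·37 + 5·(-247) = -1559
Change in L: -1559 − (-4659) = 3100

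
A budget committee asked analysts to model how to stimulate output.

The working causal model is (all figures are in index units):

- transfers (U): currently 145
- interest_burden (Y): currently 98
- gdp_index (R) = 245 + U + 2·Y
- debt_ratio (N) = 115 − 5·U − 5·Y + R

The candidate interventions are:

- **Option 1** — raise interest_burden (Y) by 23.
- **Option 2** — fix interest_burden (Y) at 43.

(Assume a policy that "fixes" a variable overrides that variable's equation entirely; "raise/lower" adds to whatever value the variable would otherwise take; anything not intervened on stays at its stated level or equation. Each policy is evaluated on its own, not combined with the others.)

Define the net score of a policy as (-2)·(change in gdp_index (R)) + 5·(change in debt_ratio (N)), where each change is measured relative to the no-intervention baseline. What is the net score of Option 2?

Baseline:
  U = 145
  Y = 98
  R = 245 + 145 + 2·98 = 586
  N = 115 − 5·145 − 5·98 + 586 = -514
Option 2 (Y := 43):
  U = 145
  Y = 43
  R = 245 + 145 + 2·43 = 476
  N = 115 − 5·145 − 5·43 + 476 = -349
ΔR = 476 − 586 = -110; ΔN = -349 − (-514) = 165
Score = (-2)·(-110) + 5·165 = 1045

1045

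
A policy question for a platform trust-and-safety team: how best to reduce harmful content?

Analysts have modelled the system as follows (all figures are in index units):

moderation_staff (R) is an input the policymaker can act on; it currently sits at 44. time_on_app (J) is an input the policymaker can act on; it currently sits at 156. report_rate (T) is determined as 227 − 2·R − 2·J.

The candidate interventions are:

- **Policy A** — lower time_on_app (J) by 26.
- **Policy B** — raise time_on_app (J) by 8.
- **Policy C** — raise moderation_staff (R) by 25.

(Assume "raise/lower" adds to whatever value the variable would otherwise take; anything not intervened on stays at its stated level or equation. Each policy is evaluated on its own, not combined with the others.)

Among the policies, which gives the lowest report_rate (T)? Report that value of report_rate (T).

Policy A (J − 26):
  R = 44
  J = 156 − 26 = 130
  T = 227 − 2·44 − 2·130 = -121
Policy B (J + 8):
  R = 44
  J = 156 + 8 = 164
  T = 227 − 2·44 − 2·164 = -189
Policy C (R + 25):
  R = 44 + 25 = 69
  J = 156
  T = 227 − 2·69 − 2·156 = -223
Comparing — Policy A: T=-121, Policy B: T=-189, Policy C: T=-223. Lowest is -223 (Policy C).

-223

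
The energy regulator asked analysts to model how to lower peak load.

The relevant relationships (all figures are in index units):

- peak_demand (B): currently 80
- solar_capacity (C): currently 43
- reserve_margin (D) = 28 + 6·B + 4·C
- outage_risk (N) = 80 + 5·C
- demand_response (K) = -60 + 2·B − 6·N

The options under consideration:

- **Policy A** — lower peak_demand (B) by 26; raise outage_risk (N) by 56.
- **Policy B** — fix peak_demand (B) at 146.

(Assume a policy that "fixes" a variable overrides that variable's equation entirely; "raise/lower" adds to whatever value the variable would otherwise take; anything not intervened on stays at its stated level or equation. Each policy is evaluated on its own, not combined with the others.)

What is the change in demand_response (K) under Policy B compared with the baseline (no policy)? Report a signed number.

132

Baseline:
  B = 80
  C = 43
  N = 80 + 5·43 = 295
  K = -60 + 2·80 − 6·295 = -1670
Policy B (B := 146):
  B = 146
  C = 43
  N = 80 + 5·43 = 295
  K = -60 + 2·146 − 6·295 = -1538
Change in K: -1538 − (-1670) = 132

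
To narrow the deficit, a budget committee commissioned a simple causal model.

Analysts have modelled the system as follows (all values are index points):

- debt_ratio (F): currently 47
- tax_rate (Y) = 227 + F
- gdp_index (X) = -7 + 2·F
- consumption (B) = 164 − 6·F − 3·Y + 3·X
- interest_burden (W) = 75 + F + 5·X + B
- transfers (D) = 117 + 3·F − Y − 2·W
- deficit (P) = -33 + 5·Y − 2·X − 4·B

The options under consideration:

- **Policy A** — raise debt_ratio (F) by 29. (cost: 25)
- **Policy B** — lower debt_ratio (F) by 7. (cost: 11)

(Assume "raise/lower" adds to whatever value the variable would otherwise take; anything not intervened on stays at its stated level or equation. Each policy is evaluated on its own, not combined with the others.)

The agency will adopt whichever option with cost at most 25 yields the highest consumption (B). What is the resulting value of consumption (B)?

Policy A (F + 29):
  F = 47 + 29 = 76
  Y = 227 + 76 = 303
  X = -7 + 2·76 = 145
  B = 164 − 6·76 − 3·303 + 3·145 = -766
Policy B (F − 7):
  F = 47 − 7 = 40
  Y = 227 + 40 = 267
  X = -7 + 2·40 = 73
  B = 164 − 6·40 − 3·267 + 3·73 = -658
Comparing — Policy A: B=-766, Policy B: B=-658. Highest is -658 (Policy B).

-658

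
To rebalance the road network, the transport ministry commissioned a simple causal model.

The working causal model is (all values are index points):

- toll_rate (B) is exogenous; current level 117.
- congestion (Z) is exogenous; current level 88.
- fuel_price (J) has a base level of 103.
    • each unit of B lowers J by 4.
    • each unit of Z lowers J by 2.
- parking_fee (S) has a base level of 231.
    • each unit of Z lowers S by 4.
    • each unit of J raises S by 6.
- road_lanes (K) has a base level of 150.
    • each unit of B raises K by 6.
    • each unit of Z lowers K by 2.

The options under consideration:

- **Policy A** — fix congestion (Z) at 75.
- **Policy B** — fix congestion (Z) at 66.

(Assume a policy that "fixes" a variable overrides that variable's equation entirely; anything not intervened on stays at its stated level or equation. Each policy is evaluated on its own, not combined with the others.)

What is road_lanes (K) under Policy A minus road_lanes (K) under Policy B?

Policy A (Z := 75):
  B = 117
  Z = 75
  K = 150 + 6·117 − 2·75 = 702
Policy B (Z := 66):
  B = 117
  Z = 66
  K = 150 + 6·117 − 2·66 = 720
K: 702 − 720 = -18

-18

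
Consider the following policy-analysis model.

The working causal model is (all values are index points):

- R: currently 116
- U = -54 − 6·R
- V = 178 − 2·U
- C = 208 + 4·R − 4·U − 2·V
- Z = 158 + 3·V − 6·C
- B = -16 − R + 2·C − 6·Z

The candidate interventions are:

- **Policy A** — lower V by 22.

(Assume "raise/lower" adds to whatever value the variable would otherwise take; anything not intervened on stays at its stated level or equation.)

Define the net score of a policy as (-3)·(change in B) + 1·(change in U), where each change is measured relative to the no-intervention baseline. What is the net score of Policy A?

-6204

Baseline:
  R = 116
  U = -54 − 6·116 = -750
  V = 178 − 2·(-750) = 1678
  C = 208 + 4·116 − 4·(-750) − 2·1678 = 316
  Z = 158 + 3·1678 − 6·316 = 3296
  B = -16 − 116 + 2·316 − 6·3296 = -19276
Policy A (V − 22):
  R = 116
  U = -54 − 6·116 = -750
  V = 178 − 2·(-750) (−22 from intervention) = 1656
  C = 208 + 4·116 − 4·(-750) − 2·1656 = 360
  Z = 158 + 3·1656 − 6·360 = 2966
  B = -16 − 116 + 2·360 − 6·2966 = -17208
ΔB = -17208 − (-19276) = 2068; ΔU = -750 − (-750) = 0
Score = (-3)·2068 + 1·0 = -6204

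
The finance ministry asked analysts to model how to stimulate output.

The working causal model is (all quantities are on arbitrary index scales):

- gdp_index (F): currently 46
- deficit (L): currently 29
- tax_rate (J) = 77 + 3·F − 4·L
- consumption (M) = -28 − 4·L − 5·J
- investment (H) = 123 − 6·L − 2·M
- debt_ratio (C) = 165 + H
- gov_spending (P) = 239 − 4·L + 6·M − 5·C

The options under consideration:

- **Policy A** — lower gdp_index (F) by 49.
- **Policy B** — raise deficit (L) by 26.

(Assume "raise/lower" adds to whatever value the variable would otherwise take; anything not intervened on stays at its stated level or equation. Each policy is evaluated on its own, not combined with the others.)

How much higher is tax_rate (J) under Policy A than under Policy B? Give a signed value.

-43

Policy A (F − 49):
  F = 46 − 49 = -3
  L = 29
  J = 77 + 3·(-3) − 4·29 = -48
Policy B (L + 26):
  F = 46
  L = 29 + 26 = 55
  J = 77 + 3·46 − 4·55 = -5
J: -48 − (-5) = -43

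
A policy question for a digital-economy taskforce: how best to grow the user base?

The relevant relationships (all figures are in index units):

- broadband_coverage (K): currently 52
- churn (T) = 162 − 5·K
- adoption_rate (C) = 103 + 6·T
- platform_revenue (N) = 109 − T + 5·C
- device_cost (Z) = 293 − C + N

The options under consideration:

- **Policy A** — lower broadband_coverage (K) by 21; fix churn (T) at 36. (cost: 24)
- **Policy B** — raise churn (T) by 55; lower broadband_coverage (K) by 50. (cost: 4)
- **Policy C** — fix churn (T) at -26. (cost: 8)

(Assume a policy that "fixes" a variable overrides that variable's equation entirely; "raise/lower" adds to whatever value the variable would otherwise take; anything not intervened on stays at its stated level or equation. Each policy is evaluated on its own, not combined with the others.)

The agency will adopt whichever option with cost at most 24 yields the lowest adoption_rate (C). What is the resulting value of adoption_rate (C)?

Policy A (K − 21, T := 36):
  K = 52 − 21 = 31
  T = 36
  C = 103 + 6·36 = 319
Policy B (T + 55, K − 50):
  K = 52 − 50 = 2
  T = 162 − 5·2 (+55 from intervention) = 207
  C = 103 + 6·207 = 1345
Policy C (T := -26):
  K = 52
  T = -26
  C = 103 + 6·(-26) = -53
Comparing — Policy A: C=319, Policy B: C=1345, Policy C: C=-53. Lowest is -53 (Policy C).

-53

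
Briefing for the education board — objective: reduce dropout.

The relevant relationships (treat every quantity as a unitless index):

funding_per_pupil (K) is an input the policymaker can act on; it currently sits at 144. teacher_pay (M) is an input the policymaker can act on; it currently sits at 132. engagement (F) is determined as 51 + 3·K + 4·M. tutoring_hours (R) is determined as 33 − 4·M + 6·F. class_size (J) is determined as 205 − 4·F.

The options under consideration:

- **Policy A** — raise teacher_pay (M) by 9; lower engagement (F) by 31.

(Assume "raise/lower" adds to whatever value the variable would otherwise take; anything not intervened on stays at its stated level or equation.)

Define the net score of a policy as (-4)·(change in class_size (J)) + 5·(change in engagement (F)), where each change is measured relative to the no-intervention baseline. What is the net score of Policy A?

Baseline:
  K = 144
  M = 132
  F = 51 + 3·144 + 4·132 = 1011
  J = 205 − 4·1011 = -3839
Policy A (M + 9, F − 31):
  K = 144
  M = 132 + 9 = 141
  F = 51 + 3·144 + 4·141 (−31 from intervention) = 1016
  J = 205 − 4·1016 = -3859
ΔJ = -3859 − (-3839) = -20; ΔF = 1016 − 1011 = 5
Score = (-4)·(-20) + 5·5 = 105

105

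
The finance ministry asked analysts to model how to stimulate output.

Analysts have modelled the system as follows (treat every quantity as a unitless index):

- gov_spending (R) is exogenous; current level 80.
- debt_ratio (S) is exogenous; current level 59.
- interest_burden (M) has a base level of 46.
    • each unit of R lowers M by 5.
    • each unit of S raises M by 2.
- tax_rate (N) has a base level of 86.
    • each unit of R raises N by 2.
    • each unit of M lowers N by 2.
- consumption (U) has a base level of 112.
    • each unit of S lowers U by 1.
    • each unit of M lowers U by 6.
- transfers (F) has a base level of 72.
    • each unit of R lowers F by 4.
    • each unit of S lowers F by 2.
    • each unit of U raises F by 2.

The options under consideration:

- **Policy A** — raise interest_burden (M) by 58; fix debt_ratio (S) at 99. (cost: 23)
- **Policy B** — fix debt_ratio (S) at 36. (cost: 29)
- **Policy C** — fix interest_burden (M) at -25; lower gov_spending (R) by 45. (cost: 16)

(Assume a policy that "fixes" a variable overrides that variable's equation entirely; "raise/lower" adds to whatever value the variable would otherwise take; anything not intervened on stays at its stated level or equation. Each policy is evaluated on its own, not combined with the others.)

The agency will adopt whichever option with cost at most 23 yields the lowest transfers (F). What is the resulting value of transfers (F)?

220

Policy A (M + 58, S := 99):
  R = 80
  S = 99
  M = 46 − 5·80 + 2·99 (+58 from intervention) = -98
  U = 112 − 99 − 6·(-98) = 601
  F = 72 − 4·80 − 2·99 + 2·601 = 756
Policy C (M := -25, R − 45):
  R = 80 − 45 = 35
  S = 59
  M = -25
  U = 112 − 59 − 6·(-25) = 203
  F = 72 − 4·35 − 2·59 + 2·203 = 220
Comparing — Policy A: F=756, Policy C: F=220. Lowest is 220 (Policy C).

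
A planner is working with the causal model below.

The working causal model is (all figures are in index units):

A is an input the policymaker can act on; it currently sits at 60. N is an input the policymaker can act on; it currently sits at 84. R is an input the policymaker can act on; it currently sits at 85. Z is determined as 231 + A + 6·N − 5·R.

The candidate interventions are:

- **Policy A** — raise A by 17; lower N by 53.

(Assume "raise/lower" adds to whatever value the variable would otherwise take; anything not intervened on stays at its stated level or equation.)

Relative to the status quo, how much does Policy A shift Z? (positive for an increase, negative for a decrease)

-301

Baseline:
  A = 60
  N = 84
  R = 85
  Z = 231 + 60 + 6·84 − 5·85 = 370
Policy A (A + 17, N − 53):
  A = 60 + 17 = 77
  N = 84 − 53 = 31
  R = 85
  Z = 231 + 77 + 6·31 − 5·85 = 69
Change in Z: 69 − 370 = -301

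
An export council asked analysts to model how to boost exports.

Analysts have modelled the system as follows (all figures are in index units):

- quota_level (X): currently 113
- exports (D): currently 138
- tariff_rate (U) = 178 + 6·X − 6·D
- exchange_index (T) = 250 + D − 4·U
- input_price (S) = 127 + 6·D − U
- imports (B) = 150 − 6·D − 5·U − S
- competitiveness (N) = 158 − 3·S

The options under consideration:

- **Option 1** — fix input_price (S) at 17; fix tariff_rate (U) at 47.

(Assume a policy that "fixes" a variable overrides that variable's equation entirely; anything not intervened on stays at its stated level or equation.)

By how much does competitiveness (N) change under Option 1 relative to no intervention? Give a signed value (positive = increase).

2730

Baseline:
  X = 113
  D = 138
  U = 178 + 6·113 − 6·138 = 28
  S = 127 + 6·138 − 28 = 927
  N = 158 − 3·927 = -2623
Option 1 (S := 17, U := 47):
  X = 113
  D = 138
  U = 47
  S = 17
  N = 158 − 3·17 = 107
Change in N: 107 − (-2623) = 2730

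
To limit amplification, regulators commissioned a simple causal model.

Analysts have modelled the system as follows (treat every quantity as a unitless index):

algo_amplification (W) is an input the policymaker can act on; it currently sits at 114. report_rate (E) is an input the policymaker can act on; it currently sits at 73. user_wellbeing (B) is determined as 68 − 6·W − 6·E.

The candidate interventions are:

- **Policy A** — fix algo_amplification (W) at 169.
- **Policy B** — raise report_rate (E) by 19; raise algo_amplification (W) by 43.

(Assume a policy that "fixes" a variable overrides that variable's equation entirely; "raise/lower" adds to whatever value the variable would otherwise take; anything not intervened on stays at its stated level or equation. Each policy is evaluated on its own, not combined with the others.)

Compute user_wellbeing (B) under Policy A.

Policy A (W := 169):
  W = 169
  E = 73
  B = 68 − 6·169 − 6·73 = -1384

-1384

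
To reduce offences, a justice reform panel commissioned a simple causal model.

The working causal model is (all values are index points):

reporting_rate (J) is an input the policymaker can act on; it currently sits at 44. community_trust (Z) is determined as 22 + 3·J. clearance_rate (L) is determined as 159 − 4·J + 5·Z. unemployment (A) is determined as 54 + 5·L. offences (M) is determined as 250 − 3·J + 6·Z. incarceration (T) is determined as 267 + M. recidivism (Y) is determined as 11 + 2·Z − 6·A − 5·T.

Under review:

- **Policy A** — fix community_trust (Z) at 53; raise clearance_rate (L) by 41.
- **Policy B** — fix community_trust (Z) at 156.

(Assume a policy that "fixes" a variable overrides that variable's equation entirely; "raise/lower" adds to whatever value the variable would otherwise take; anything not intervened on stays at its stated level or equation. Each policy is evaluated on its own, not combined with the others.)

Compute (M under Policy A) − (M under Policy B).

-618

Policy A (Z := 53, L + 41):
  J = 44
  Z = 53
  M = 250 − 3·44 + 6·53 = 436
Policy B (Z := 156):
  J = 44
  Z = 156
  M = 250 − 3·44 + 6·156 = 1054
M: 436 − 1054 = -618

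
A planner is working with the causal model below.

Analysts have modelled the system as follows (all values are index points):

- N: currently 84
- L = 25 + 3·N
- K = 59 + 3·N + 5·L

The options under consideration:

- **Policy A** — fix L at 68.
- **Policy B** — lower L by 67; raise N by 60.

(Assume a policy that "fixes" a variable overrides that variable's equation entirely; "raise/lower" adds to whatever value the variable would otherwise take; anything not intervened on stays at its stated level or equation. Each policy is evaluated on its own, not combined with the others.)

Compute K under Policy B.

2441

Policy B (L − 67, N + 60):
  N = 84 + 60 = 144
  L = 25 + 3·144 (−67 from intervention) = 390
  K = 59 + 3·144 + 5·390 = 2441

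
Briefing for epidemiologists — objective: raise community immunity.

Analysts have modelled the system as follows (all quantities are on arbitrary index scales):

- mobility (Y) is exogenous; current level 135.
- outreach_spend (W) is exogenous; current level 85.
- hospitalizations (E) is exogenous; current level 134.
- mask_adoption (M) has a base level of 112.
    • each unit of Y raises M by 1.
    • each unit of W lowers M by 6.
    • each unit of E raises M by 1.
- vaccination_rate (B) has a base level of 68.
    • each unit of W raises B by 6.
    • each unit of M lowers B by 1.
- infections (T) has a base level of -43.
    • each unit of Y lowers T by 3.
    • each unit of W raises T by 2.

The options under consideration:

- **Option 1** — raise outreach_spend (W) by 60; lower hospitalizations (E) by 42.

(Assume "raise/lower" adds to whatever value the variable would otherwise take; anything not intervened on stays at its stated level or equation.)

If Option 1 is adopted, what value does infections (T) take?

Option 1 (W + 60, E − 42):
  Y = 135
  W = 85 + 60 = 145
  T = -43 − 3·135 + 2·145 = -158

-158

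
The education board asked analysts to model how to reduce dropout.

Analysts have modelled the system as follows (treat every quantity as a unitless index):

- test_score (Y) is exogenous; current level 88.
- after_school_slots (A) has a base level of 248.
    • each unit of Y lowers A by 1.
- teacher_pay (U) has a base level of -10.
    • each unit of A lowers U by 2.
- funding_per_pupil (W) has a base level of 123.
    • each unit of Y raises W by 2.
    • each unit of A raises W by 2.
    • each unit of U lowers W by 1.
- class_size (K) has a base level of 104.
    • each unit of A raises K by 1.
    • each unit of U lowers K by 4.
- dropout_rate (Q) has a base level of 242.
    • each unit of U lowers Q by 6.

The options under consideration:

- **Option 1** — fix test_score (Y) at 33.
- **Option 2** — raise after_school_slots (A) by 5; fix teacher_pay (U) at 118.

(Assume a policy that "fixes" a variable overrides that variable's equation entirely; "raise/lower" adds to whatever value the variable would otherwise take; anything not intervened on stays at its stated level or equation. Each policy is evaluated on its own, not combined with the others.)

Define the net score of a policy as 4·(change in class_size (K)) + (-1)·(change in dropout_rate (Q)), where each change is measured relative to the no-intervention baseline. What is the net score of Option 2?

-4460

Baseline:
  Y = 88
  A = 248 − 88 = 160
  U = -10 − 2·160 = -330
  K = 104 + 160 − 4·(-330) = 1584
  Q = 242 − 6·(-330) = 2222
Option 2 (A + 5, U := 118):
  Y = 88
  A = 248 − 88 (+5 from intervention) = 165
  U = 118
  K = 104 + 165 − 4·118 = -203
  Q = 242 − 6·118 = -466
ΔK = -203 − 1584 = -1787; ΔQ = -466 − 2222 = -2688
Score = 4·(-1787) + (-1)·(-2688) = -4460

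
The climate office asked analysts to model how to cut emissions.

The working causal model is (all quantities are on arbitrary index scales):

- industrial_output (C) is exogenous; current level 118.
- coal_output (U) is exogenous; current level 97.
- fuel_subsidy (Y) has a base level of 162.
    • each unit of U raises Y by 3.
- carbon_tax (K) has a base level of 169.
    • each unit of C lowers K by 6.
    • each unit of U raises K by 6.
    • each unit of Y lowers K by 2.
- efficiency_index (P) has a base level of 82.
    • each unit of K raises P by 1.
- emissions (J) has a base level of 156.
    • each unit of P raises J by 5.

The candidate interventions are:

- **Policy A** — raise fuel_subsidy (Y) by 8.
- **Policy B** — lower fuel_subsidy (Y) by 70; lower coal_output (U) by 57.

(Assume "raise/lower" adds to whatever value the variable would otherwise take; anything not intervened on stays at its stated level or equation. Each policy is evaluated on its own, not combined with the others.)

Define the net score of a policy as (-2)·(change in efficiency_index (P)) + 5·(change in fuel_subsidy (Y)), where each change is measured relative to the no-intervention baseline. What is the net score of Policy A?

Baseline:
  C = 118
  U = 97
  Y = 162 + 3·97 = 453
  K = 169 − 6·118 + 6·97 − 2·453 = -863
  P = 82 + (-863) = -781
Policy A (Y + 8):
  C = 118
  U = 97
  Y = 162 + 3·97 (+8 from intervention) = 461
  K = 169 − 6·118 + 6·97 − 2·461 = -879
  P = 82 + (-879) = -797
ΔP = -797 − (-781) = -16; ΔY = 461 − 453 = 8
Score = (-2)·(-16) + 5·8 = 72

72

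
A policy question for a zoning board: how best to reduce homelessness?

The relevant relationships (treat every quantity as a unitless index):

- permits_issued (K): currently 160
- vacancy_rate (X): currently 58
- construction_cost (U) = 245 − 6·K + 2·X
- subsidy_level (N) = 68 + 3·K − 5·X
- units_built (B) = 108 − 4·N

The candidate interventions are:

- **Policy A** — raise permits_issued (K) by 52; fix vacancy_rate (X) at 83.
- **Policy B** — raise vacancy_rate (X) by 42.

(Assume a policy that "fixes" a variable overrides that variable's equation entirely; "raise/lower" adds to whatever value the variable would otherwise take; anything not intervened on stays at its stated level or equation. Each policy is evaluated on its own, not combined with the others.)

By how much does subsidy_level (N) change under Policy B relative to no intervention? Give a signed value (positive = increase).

Baseline:
  K = 160
  X = 58
  N = 68 + 3·160 − 5·58 = 258
Policy B (X + 42):
  K = 160
  X = 58 + 42 = 100
  N = 68 + 3·160 − 5·100 = 48
Change in N: 48 − 258 = -210

-210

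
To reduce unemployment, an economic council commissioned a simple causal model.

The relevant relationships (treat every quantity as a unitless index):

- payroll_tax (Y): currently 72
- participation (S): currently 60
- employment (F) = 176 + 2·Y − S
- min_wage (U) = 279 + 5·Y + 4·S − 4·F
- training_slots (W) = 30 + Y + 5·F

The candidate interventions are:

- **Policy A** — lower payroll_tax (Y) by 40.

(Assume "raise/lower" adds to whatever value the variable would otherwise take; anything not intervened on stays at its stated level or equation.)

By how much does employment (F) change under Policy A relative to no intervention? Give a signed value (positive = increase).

-80

Baseline:
  Y = 72
  S = 60
  F = 176 + 2·72 − 60 = 260
Policy A (Y − 40):
  Y = 72 − 40 = 32
  S = 60
  F = 176 + 2·32 − 60 = 180
Change in F: 180 − 260 = -80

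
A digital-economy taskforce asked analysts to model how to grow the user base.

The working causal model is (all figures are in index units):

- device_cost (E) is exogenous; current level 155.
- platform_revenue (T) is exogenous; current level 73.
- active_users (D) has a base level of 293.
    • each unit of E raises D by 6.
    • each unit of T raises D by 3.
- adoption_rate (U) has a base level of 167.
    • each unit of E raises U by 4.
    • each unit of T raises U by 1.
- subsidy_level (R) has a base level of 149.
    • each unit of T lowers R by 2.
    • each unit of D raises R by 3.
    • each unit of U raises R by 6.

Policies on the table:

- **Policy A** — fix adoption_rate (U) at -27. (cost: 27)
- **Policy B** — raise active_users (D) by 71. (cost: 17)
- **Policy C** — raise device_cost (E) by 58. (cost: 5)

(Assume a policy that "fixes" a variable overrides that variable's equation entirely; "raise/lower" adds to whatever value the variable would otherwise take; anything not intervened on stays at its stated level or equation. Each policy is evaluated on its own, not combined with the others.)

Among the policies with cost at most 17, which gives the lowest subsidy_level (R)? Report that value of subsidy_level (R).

Policy B (D + 71):
  E = 155
  T = 73
  D = 293 + 6·155 + 3·73 (+71 from intervention) = 1513
  U = 167 + 4·155 + 73 = 860
  R = 149 − 2·73 + 3·1513 + 6·860 = 9702
Policy C (E + 58):
  E = 155 + 58 = 213
  T = 73
  D = 293 + 6·213 + 3·73 = 1790
  U = 167 + 4·213 + 73 = 1092
  R = 149 − 2·73 + 3·1790 + 6·1092 = 11925
Comparing — Policy B: R=9702, Policy C: R=11925. Lowest is 9702 (Policy B).

9702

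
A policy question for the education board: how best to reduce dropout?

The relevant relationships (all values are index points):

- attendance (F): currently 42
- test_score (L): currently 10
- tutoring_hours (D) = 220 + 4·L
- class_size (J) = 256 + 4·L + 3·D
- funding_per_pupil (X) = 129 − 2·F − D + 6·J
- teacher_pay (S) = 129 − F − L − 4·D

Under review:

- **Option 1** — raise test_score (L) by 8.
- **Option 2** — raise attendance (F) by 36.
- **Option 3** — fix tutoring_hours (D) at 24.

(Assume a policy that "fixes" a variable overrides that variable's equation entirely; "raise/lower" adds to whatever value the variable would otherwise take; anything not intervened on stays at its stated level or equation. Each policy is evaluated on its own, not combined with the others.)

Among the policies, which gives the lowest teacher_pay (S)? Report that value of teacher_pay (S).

Option 1 (L + 8):
  F = 42
  L = 10 + 8 = 18
  D = 220 + 4·18 = 292
  S = 129 − 42 − 18 − 4·292 = -1099
Option 2 (F + 36):
  F = 42 + 36 = 78
  L = 10
  D = 220 + 4·10 = 260
  S = 129 − 78 − 10 − 4·260 = -999
Option 3 (D := 24):
  F = 42
  L = 10
  D = 24
  S = 129 − 42 − 10 − 4·24 = -19
Comparing — Option 1: S=-1099, Option 2: S=-999, Option 3: S=-19. Lowest is -1099 (Option 1).

-1099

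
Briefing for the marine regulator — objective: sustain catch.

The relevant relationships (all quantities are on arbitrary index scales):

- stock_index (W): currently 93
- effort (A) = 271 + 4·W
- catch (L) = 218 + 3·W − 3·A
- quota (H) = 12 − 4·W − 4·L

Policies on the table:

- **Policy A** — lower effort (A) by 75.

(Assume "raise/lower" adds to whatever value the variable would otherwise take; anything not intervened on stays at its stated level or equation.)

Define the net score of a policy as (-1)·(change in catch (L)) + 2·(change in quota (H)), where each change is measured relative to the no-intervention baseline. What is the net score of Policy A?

Baseline:
  W = 93
  A = 271 + 4·93 = 643
  L = 218 + 3·93 − 3·643 = -1432
  H = 12 − 4·93 − 4·(-1432) = 5368
Policy A (A − 75):
  W = 93
  A = 271 + 4·93 (−75 from intervention) = 568
  L = 218 + 3·93 − 3·568 = -1207
  H = 12 − 4·93 − 4·(-1207) = 4468
ΔL = -1207 − (-1432) = 225; ΔH = 4468 − 5368 = -900
Score = (-1)·225 + 2·(-900) = -2025

-2025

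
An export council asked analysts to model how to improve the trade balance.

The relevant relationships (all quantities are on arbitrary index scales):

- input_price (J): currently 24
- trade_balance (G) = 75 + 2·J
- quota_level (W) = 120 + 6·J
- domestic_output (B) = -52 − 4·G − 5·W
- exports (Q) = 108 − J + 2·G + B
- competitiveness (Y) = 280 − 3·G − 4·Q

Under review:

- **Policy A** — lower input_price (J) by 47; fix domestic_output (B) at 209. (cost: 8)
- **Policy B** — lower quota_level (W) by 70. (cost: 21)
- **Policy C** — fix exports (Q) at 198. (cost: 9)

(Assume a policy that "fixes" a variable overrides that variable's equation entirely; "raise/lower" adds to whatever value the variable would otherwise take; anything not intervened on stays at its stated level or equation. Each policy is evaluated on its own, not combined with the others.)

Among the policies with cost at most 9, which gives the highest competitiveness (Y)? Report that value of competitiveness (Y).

-881

Policy A (J − 47, B := 209):
  J = 24 − 47 = -23
  G = 75 + 2·(-23) = 29
  W = 120 + 6·(-23) = -18
  B = 209
  Q = 108 − (-23) + 2·29 + 209 = 398
  Y = 280 − 3·29 − 4·398 = -1399
Policy C (Q := 198):
  J = 24
  G = 75 + 2·24 = 123
  W = 120 + 6·24 = 264
  B = -52 − 4·123 − 5·264 = -1864
  Q = 198
  Y = 280 − 3·123 − 4·198 = -881
Comparing — Policy A: Y=-1399, Policy C: Y=-881. Highest is -881 (Policy C).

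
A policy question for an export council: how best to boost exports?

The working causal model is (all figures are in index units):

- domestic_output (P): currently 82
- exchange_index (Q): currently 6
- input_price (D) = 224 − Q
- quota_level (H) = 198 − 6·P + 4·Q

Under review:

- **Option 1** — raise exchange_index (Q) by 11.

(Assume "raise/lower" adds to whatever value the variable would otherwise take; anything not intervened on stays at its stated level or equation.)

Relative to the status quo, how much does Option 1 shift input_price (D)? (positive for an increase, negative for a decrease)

Baseline:
  Q = 6
  D = 224 − 6 = 218
Option 1 (Q + 11):
  Q = 6 + 11 = 17
  D = 224 − 17 = 207
Change in D: 207 − 218 = -11

-11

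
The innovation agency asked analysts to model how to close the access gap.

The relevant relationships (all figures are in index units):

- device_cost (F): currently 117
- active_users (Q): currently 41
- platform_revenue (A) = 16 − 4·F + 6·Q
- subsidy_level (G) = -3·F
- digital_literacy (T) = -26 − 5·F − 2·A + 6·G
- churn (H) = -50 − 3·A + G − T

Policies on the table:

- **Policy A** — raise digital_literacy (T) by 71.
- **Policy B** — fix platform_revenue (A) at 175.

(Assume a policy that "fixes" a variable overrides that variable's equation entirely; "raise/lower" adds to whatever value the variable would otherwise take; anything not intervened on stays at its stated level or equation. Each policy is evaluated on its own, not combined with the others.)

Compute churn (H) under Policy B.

Policy B (A := 175):
  F = 117
  Q = 41
  A = 175
  G = 0 − 3·117 = -351
  T = -26 − 5·117 − 2·175 + 6·(-351) = -3067
  H = -50 − 3·175 + (-351) − (-3067) = 2141

2141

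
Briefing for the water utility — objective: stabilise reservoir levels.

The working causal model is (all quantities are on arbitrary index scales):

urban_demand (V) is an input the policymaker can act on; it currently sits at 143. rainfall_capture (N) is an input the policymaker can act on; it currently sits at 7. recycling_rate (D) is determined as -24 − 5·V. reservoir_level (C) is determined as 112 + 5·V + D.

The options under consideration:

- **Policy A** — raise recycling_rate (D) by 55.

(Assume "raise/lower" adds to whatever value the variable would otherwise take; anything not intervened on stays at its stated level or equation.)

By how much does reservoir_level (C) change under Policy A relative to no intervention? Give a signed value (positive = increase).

Baseline:
  V = 143
  D = -24 − 5·143 = -739
  C = 112 + 5·143 + (-739) = 88
Policy A (D + 55):
  V = 143
  D = -24 − 5·143 (+55 from intervention) = -684
  C = 112 + 5·143 + (-684) = 143
Change in C: 143 − 88 = 55

55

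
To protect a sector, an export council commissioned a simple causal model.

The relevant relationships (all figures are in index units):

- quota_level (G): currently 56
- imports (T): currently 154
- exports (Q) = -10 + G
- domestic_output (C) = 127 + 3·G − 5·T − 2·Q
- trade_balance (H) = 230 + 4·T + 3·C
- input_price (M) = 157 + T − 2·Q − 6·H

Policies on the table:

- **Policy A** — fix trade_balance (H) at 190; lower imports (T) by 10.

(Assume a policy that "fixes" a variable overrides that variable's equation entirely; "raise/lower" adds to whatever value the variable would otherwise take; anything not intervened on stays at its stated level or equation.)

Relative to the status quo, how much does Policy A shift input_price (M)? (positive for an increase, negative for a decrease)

Baseline:
  G = 56
  T = 154
  Q = -10 + 56 = 46
  C = 127 + 3·56 − 5·154 − 2·46 = -567
  H = 230 + 4·154 + 3·(-567) = -855
  M = 157 + 154 − 2·46 − 6·(-855) = 5349
Policy A (H := 190, T − 10):
  G = 56
  T = 154 − 10 = 144
  Q = -10 + 56 = 46
  C = 127 + 3·56 − 5·144 − 2·46 = -517
  H = 190
  M = 157 + 144 − 2·46 − 6·190 = -931
Change in M: -931 − 5349 = -6280

-6280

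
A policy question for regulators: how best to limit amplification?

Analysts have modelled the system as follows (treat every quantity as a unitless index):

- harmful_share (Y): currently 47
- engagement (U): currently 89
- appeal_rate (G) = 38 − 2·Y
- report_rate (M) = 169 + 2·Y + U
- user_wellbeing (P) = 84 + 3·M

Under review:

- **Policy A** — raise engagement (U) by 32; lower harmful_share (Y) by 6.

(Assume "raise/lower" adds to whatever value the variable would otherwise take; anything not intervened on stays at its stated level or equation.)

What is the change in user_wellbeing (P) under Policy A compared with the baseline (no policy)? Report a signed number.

Baseline:
  Y = 47
  U = 89
  M = 169 + 2·47 + 89 = 352
  P = 84 + 3·352 = 1140
Policy A (U + 32, Y − 6):
  Y = 47 − 6 = 41
  U = 89 + 32 = 121
  M = 169 + 2·41 + 121 = 372
  P = 84 + 3·372 = 1200
Change in P: 1200 − 1140 = 60

60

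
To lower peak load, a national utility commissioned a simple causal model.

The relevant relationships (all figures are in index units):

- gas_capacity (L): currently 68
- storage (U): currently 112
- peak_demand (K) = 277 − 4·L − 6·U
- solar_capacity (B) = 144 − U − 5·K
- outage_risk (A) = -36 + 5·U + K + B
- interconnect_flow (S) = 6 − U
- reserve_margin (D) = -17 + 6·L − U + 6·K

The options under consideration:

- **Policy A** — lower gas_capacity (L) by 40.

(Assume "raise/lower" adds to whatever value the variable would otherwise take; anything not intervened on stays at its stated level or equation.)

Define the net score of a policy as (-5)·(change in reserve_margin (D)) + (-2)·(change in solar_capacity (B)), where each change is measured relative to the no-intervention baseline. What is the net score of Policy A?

-2000

Baseline:
  L = 68
  U = 112
  K = 277 − 4·68 − 6·112 = -667
  B = 144 − 112 − 5·(-667) = 3367
  D = -17 + 6·68 − 112 + 6·(-667) = -3723
Policy A (L − 40):
  L = 68 − 40 = 28
  U = 112
  K = 277 − 4·28 − 6·112 = -507
  B = 144 − 112 − 5·(-507) = 2567
  D = -17 + 6·28 − 112 + 6·(-507) = -3003
ΔD = -3003 − (-3723) = 720; ΔB = 2567 − 3367 = -800
Score = (-5)·720 + (-2)·(-800) = -2000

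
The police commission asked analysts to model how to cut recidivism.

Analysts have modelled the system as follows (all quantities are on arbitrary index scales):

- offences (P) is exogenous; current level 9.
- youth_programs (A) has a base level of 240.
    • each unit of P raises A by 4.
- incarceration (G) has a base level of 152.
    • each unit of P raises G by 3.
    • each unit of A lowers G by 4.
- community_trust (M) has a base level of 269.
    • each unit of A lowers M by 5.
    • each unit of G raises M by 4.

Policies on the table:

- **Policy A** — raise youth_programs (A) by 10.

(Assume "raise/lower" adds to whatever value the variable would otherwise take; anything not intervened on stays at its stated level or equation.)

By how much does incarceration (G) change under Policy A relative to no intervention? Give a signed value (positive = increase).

-40

Baseline:
  P = 9
  A = 240 + 4·9 = 276
  G = 152 + 3·9 − 4·276 = -925
Policy A (A + 10):
  P = 9
  A = 240 + 4·9 (+10 from intervention) = 286
  G = 152 + 3·9 − 4·286 = -965
Change in G: -965 − (-925) = -40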